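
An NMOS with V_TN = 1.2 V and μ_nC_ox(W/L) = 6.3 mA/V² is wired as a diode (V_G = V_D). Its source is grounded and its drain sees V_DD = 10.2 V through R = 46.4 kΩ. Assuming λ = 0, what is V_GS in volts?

V_GS = 1.44 V

With gate tied to drain, V_GS = V_DS ≥ V_GS − V_TN, so the device is in saturation.
KCL at the drain: ½ k_n (V_GS − V_TN)² = (V_DD − V_GS)/R.
Let x = V_GS − 1.2. Then 146 x² + x − 9 = 0, giving x = 0.245 V (positive root), so V_GS = 1.44 V.
I_D = (V_DD − V_GS)/R = (10.2 − 1.44) / 46.4 = 0.189 mA.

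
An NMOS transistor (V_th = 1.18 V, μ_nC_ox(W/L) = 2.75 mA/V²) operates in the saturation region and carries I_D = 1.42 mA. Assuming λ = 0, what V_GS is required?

In saturation I_D = ½ k_n (V_GS − V_th)², so V_GS − V_th = √(2 I_D / k_n) = √(2 × 1.42 / 2.75) = 1.02 V.
V_GS = 1.18 + 1.02 = 2.2 V.

V_GS = 2.20 V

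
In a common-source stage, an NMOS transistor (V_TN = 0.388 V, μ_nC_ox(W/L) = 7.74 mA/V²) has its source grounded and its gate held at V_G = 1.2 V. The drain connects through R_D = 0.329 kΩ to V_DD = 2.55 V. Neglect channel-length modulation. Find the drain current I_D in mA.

I_D = 2.55 mA

V_GS = V_G = 1.2 V, so V_ov = 1.2 − 0.388 = 0.812 V.
Assume saturation: I_D = ½ k_n V_ov² = 0.5 × 7.74 × 0.812² = 2.55 mA, giving V_DS = V_DD − I_D R_D = 2.55 − 2.55 × 0.329 = 1.71 V.
V_DS = 1.71 V ≥ V_ov = 0.812 V, confirming saturation.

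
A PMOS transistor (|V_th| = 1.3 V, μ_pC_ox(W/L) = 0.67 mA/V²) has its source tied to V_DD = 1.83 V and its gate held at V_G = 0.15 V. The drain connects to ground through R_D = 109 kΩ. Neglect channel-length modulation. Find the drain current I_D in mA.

I_D = 0.0161 mA

V_SG = V_DD − V_G = 1.83 − 0.15 = 1.68 V, so V_ov = 1.68 − 1.3 = 0.38 V.
Assume saturation: I_D = ½ k_p V_ov² = 0.5 × 0.67 × 0.38² = 0.0484 mA, giving V_SD = V_DD − I_D R_D = 1.83 − 0.0484 × 109 = -3.44 V.
But -3.44 V < V_ov = 0.38 V, so the device is actually in triode.
In triode I_D = k_p[V_ov V_SD − ½ V_SD²] and I_D = (V_DD − V_SD)/R_D. Equating: 36.5 V_SD² − 28.75 V_SD + 1.83 = 0, giving V_SD = 0.0698 V (the root below V_ov).
I_D = (1.83 − 0.0698) / 109 = 0.0161 mA.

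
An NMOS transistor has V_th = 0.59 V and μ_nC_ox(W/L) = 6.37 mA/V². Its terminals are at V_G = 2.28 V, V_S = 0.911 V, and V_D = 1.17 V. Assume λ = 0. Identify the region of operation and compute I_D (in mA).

Triode; I_D = 1.07 mA

V_GS = V_G − V_S = 2.28 − 0.911 = 1.37 V; V_DS = V_D − V_S = 1.17 − 0.911 = 0.259 V.
V_ov = V_GS − V_th = 1.37 − 0.59 = 0.779 V.
Since V_DS = 0.259 V < V_ov = 0.779 V, the device is in the triode region.
I_D = k_n [V_ov · V_DS − ½ V_DS²] = 6.37 × [0.779 × 0.259 − 0.5 × 0.259²] = 1.07 mA.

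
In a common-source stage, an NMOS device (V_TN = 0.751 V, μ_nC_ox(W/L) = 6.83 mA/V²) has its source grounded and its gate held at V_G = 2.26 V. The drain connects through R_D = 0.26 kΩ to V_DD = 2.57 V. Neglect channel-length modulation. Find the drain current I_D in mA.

I_D = 6.46 mA

V_GS = V_G = 2.26 V, so V_ov = 2.26 − 0.751 = 1.51 V.
Assume saturation: I_D = ½ k_n V_ov² = 0.5 × 6.83 × 1.51² = 7.78 mA, giving V_DS = V_DD − I_D R_D = 2.57 − 7.78 × 0.26 = 0.548 V.
But 0.548 V < V_ov = 1.51 V, so the device is actually in triode.
In triode I_D = k_n[V_ov V_DS − ½ V_DS²] and I_D = (V_DD − V_DS)/R_D. Equating: 0.888 V_DS² − 3.68 V_DS + 2.57 = 0, giving V_DS = 0.889 V (the root below V_ov).
I_D = (2.57 − 0.889) / 0.26 = 6.46 mA.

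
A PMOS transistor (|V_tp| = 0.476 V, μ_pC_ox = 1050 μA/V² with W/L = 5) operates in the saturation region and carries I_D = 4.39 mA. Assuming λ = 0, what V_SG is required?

k_p = μ_pC_ox · (W/L) = 5.25 mA/V².
In saturation I_D = ½ k_p (V_SG − |V_tp|)², so V_SG − |V_tp| = √(2 I_D / k_p) = √(2 × 4.39 / 5.25) = 1.29 V.
V_SG = 0.476 + 1.29 = 1.77 V.

V_SG = 1.77 V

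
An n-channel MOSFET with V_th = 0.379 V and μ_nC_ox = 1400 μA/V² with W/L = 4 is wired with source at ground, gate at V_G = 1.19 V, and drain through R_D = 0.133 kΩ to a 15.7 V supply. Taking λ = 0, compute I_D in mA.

I_D = 1.84 mA

V_GS = V_G = 1.19 V, so V_ov = 1.19 − 0.379 = 0.811 V.
k_n = μ_nC_ox · (W/L) = 5.6 mA/V².
Assume saturation: I_D = ½ k_n V_ov² = 0.5 × 5.6 × 0.811² = 1.84 mA, giving V_DS = V_DD − I_D R_D = 15.7 − 1.84 × 0.133 = 15.5 V.
V_DS = 15.5 V ≥ V_ov = 0.811 V, confirming saturation.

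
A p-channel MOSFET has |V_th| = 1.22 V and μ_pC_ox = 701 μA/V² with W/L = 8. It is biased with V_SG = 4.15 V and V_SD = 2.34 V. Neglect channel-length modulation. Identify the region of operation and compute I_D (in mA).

k_p = μ_pC_ox · (W/L) = 5.608 mA/V².
V_ov = V_SG − |V_th| = 4.15 − 1.22 = 2.93 V.
Since V_SD = 2.34 V < V_ov = 2.93 V, the device is in the triode region.
I_D = k_p [V_ov · V_SD − ½ V_SD²] = 5.608 × [2.93 × 2.34 − 0.5 × 2.34²] = 23.1 mA.

Triode; I_D = 23.1 mA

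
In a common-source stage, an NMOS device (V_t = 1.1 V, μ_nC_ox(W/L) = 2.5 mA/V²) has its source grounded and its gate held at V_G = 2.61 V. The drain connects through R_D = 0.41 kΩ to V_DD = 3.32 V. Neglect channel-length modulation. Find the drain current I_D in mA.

I_D = 2.85 mA

V_GS = V_G = 2.61 V, so V_ov = 2.61 − 1.1 = 1.51 V.
Assume saturation: I_D = ½ k_n V_ov² = 0.5 × 2.5 × 1.51² = 2.85 mA, giving V_DS = V_DD − I_D R_D = 3.32 − 2.85 × 0.41 = 2.15 V.
V_DS = 2.15 V ≥ V_ov = 1.51 V, confirming saturation.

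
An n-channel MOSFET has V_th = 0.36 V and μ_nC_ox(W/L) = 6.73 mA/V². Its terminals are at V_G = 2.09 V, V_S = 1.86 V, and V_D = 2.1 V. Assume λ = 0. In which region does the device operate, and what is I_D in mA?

V_GS = V_G − V_S = 2.09 − 1.86 = 0.23 V; V_DS = V_D − V_S = 2.1 − 1.86 = 0.24 V.
V_GS = 0.23 V < V_th = 0.36 V, so the transistor is in cutoff.

Cutoff; I_D = 0 mA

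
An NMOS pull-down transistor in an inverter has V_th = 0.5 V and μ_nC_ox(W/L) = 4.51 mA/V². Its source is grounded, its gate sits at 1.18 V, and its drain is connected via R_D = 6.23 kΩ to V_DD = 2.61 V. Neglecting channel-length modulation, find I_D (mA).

I_D = 0.396 mA

V_GS = V_G = 1.18 V, so V_ov = 1.18 − 0.5 = 0.68 V.
Assume saturation: I_D = ½ k_n V_ov² = 0.5 × 4.51 × 0.68² = 1.04 mA, giving V_DS = V_DD − I_D R_D = 2.61 − 1.04 × 6.23 = -3.89 V.
But -3.89 V < V_ov = 0.68 V, so the device is actually in triode.
In triode I_D = k_n[V_ov V_DS − ½ V_DS²] and I_D = (V_DD − V_DS)/R_D. Equating: 14 V_DS² − 20.11 V_DS + 2.61 = 0, giving V_DS = 0.144 V (the root below V_ov).
I_D = (2.61 − 0.144) / 6.23 = 0.396 mA.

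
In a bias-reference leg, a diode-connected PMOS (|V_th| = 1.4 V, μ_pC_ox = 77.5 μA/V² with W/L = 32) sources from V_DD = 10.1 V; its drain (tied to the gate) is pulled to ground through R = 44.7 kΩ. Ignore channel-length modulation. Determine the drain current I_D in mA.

With gate tied to drain, V_SG = V_SD ≥ V_SG − |V_th|, so the device is in saturation.
k_p = μ_pC_ox · (W/L) = 2.48 mA/V².
KCL at the drain: ½ k_p (V_SG − |V_th|)² = (V_DD − V_SG)/R.
Let x = V_SG − 1.4. Then 55.4 x² + x − 8.7 = 0, giving x = 0.387 V (positive root), so V_SG = 1.79 V.
I_D = (V_DD − V_SG)/R = (10.1 − 1.79) / 44.7 = 0.186 mA.

I_D = 0.186 mA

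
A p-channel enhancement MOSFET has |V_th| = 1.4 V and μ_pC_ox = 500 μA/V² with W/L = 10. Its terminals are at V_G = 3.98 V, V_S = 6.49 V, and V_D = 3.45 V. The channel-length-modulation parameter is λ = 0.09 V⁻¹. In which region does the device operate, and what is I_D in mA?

Saturation; I_D = 3.92 mA

V_SG = V_S − V_G = 6.49 − 3.98 = 2.51 V; V_SD = V_S − V_D = 6.49 − 3.45 = 3.04 V.
k_p = μ_pC_ox · (W/L) = 5 mA/V².
V_ov = V_SG − |V_th| = 2.51 − 1.4 = 1.11 V.
Since V_SD = 3.04 V ≥ V_ov = 1.11 V, the device is in saturation.
I_D = ½ k_p V_ov² (1 + λ V_SD) = 0.5 × 5 × 1.11² × (1 + 0.09 × 3.04) = 3.92 mA.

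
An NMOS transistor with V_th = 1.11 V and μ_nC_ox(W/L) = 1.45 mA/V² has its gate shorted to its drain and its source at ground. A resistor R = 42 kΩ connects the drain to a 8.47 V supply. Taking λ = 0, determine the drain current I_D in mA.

With gate tied to drain, V_GS = V_DS ≥ V_GS − V_th, so the device is in saturation.
KCL at the drain: ½ k_n (V_GS − V_th)² = (V_DD − V_GS)/R.
Let x = V_GS − 1.11. Then 30.4 x² + x − 7.36 = 0, giving x = 0.475 V (positive root), so V_GS = 1.59 V.
I_D = (V_DD − V_GS)/R = (8.47 − 1.59) / 42 = 0.164 mA.

I_D = 0.164 mA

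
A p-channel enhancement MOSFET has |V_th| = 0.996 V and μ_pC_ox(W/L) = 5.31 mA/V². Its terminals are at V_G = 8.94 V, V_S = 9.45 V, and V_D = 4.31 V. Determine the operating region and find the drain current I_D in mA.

Cutoff; I_D = 0 mA

V_SG = V_S − V_G = 9.45 − 8.94 = 0.51 V; V_SD = V_S − V_D = 9.45 − 4.31 = 5.14 V.
V_SG = 0.51 V < |V_th| = 0.996 V, so the transistor is in cutoff.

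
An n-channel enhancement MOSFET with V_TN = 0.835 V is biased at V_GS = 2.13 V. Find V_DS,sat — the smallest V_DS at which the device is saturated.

The boundary between triode and saturation is V_DS = V_GS − V_TN = V_ov.
V_ov = 2.13 − 0.835 = 1.29 V.

V_DS,sat = 1.29 V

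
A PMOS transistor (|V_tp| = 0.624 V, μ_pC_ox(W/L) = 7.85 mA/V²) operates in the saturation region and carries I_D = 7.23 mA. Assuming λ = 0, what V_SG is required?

V_SG = 1.98 V

In saturation I_D = ½ k_p (V_SG − |V_tp|)², so V_SG − |V_tp| = √(2 I_D / k_p) = √(2 × 7.23 / 7.85) = 1.36 V.
V_SG = 0.624 + 1.36 = 1.98 V.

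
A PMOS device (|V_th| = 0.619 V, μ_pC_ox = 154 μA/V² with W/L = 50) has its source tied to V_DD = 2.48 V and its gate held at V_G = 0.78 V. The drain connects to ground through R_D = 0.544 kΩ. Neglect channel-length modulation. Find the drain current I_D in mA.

V_SG = V_DD − V_G = 2.48 − 0.78 = 1.7 V, so V_ov = 1.7 − 0.619 = 1.08 V.
k_p = μ_pC_ox · (W/L) = 7.7 mA/V².
Assume saturation: I_D = ½ k_p V_ov² = 0.5 × 7.7 × 1.08² = 4.5 mA, giving V_SD = V_DD − I_D R_D = 2.48 − 4.5 × 0.544 = 0.0326 V.
But 0.0326 V < V_ov = 1.08 V, so the device is actually in triode.
In triode I_D = k_p[V_ov V_SD − ½ V_SD²] and I_D = (V_DD − V_SD)/R_D. Equating: 2.09 V_SD² − 5.528 V_SD + 2.48 = 0, giving V_SD = 0.573 V (the root below V_ov).
I_D = (2.48 − 0.573) / 0.544 = 3.51 mA.

I_D = 3.51 mA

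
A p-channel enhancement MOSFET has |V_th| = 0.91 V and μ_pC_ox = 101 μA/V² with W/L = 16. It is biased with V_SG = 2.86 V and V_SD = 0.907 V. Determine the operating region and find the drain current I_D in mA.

k_p = μ_pC_ox · (W/L) = 1.616 mA/V².
V_ov = V_SG − |V_th| = 2.86 − 0.91 = 1.95 V.
Since V_SD = 0.907 V < V_ov = 1.95 V, the device is in the triode region.
I_D = k_p [V_ov · V_SD − ½ V_SD²] = 1.616 × [1.95 × 0.907 − 0.5 × 0.907²] = 2.19 mA.

Triode; I_D = 2.19 mA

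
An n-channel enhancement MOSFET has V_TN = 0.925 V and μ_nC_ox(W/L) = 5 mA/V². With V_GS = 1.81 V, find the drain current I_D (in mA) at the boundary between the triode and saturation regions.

I_D = 1.96 mA

At the boundary V_DS = V_ov = V_GS − V_TN = 1.81 − 0.925 = 0.885 V.
I_D = ½ k_n V_ov² = 0.5 × 5 × 0.885² = 1.96 mA.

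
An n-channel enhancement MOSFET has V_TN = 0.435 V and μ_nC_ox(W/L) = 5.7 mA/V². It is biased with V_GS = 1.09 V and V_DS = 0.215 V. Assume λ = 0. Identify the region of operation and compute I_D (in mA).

Triode; I_D = 0.671 mA

V_ov = V_GS − V_TN = 1.09 − 0.435 = 0.655 V.
Since V_DS = 0.215 V < V_ov = 0.655 V, the device is in the triode region.
I_D = k_n [V_ov · V_DS − ½ V_DS²] = 5.7 × [0.655 × 0.215 − 0.5 × 0.215²] = 0.671 mA.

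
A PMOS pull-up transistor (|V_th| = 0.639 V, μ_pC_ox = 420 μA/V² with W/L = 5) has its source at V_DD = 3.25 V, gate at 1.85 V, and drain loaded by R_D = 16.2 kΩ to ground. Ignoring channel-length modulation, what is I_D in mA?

V_SG = V_DD − V_G = 3.25 − 1.85 = 1.4 V, so V_ov = 1.4 − 0.639 = 0.761 V.
k_p = μ_pC_ox · (W/L) = 2.1 mA/V².
Assume saturation: I_D = ½ k_p V_ov² = 0.5 × 2.1 × 0.761² = 0.608 mA, giving V_SD = V_DD − I_D R_D = 3.25 − 0.608 × 16.2 = -6.6 V.
But -6.6 V < V_ov = 0.761 V, so the device is actually in triode.
In triode I_D = k_p[V_ov V_SD − ½ V_SD²] and I_D = (V_DD − V_SD)/R_D. Equating: 17 V_SD² − 26.89 V_SD + 3.25 = 0, giving V_SD = 0.132 V (the root below V_ov).
I_D = (3.25 − 0.132) / 16.2 = 0.192 mA.

I_D = 0.192 mA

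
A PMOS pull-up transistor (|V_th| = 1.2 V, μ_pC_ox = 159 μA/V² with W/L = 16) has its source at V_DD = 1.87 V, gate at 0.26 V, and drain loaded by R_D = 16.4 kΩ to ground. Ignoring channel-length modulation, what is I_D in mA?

V_SG = V_DD − V_G = 1.87 − 0.26 = 1.61 V, so V_ov = 1.61 − 1.2 = 0.41 V.
k_p = μ_pC_ox · (W/L) = 2.544 mA/V².
Assume saturation: I_D = ½ k_p V_ov² = 0.5 × 2.544 × 0.41² = 0.214 mA, giving V_SD = V_DD − I_D R_D = 1.87 − 0.214 × 16.4 = -1.64 V.
But -1.64 V < V_ov = 0.41 V, so the device is actually in triode.
In triode I_D = k_p[V_ov V_SD − ½ V_SD²] and I_D = (V_DD − V_SD)/R_D. Equating: 20.9 V_SD² − 18.11 V_SD + 1.87 = 0, giving V_SD = 0.12 V (the root below V_ov).
I_D = (1.87 − 0.12) / 16.4 = 0.107 mA.

I_D = 0.107 mA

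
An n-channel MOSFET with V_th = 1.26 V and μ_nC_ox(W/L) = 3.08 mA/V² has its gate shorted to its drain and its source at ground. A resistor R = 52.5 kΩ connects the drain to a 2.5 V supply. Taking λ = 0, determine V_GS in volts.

V_GS = 1.38 V

With gate tied to drain, V_GS = V_DS ≥ V_GS − V_th, so the device is in saturation.
KCL at the drain: ½ k_n (V_GS − V_th)² = (V_DD − V_GS)/R.
Let x = V_GS − 1.26. Then 80.9 x² + x − 1.24 = 0, giving x = 0.118 V (positive root), so V_GS = 1.38 V.
I_D = (V_DD − V_GS)/R = (2.5 − 1.38) / 52.5 = 0.0214 mA.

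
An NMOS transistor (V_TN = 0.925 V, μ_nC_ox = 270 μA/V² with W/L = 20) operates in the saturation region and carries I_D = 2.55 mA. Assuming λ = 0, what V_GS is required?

k_n = μ_nC_ox · (W/L) = 5.4 mA/V².
In saturation I_D = ½ k_n (V_GS − V_TN)², so V_GS − V_TN = √(2 I_D / k_n) = √(2 × 2.55 / 5.4) = 0.972 V.
V_GS = 0.925 + 0.972 = 1.9 V.

V_GS = 1.90 V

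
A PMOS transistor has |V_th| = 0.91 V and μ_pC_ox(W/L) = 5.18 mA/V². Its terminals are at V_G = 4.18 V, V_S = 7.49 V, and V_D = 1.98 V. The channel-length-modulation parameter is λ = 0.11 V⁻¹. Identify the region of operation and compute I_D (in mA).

Saturation; I_D = 24.0 mA

V_SG = V_S − V_G = 7.49 − 4.18 = 3.31 V; V_SD = V_S − V_D = 7.49 − 1.98 = 5.51 V.
V_ov = V_SG − |V_th| = 3.31 − 0.91 = 2.4 V.
Since V_SD = 5.51 V ≥ V_ov = 2.4 V, the device is in saturation.
I_D = ½ k_p V_ov² (1 + λ V_SD) = 0.5 × 5.18 × 2.4² × (1 + 0.11 × 5.51) = 24 mA.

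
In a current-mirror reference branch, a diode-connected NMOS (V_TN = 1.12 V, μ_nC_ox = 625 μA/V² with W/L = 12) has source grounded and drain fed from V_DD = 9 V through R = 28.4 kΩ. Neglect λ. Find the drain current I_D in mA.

I_D = 0.268 mA

With gate tied to drain, V_GS = V_DS ≥ V_GS − V_TN, so the device is in saturation.
k_n = μ_nC_ox · (W/L) = 7.5 mA/V².
KCL at the drain: ½ k_n (V_GS − V_TN)² = (V_DD − V_GS)/R.
Let x = V_GS − 1.12. Then 106 x² + x − 7.88 = 0, giving x = 0.267 V (positive root), so V_GS = 1.39 V.
I_D = (V_DD − V_GS)/R = (9 − 1.39) / 28.4 = 0.268 mA.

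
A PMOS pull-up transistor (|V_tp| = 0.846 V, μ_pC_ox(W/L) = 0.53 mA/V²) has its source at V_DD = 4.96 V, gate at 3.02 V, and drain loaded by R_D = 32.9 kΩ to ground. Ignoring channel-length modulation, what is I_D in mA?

V_SG = V_DD − V_G = 4.96 − 3.02 = 1.94 V, so V_ov = 1.94 − 0.846 = 1.09 V.
Assume saturation: I_D = ½ k_p V_ov² = 0.5 × 0.53 × 1.09² = 0.317 mA, giving V_SD = V_DD − I_D R_D = 4.96 − 0.317 × 32.9 = -5.47 V.
But -5.47 V < V_ov = 1.09 V, so the device is actually in triode.
In triode I_D = k_p[V_ov V_SD − ½ V_SD²] and I_D = (V_DD − V_SD)/R_D. Equating: 8.72 V_SD² − 20.08 V_SD + 4.96 = 0, giving V_SD = 0.281 V (the root below V_ov).
I_D = (4.96 − 0.281) / 32.9 = 0.142 mA.

I_D = 0.142 mA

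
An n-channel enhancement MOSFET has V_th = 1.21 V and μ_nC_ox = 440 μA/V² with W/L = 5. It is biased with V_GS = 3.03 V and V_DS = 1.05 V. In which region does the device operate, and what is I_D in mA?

k_n = μ_nC_ox · (W/L) = 2.2 mA/V².
V_ov = V_GS − V_th = 3.03 − 1.21 = 1.82 V.
Since V_DS = 1.05 V < V_ov = 1.82 V, the device is in the triode region.
I_D = k_n [V_ov · V_DS − ½ V_DS²] = 2.2 × [1.82 × 1.05 − 0.5 × 1.05²] = 2.99 mA.

Triode; I_D = 2.99 mA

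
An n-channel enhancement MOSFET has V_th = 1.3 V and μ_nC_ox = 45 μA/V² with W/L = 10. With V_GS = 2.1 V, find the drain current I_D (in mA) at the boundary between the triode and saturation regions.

I_D = 0.144 mA

At the boundary V_DS = V_ov = V_GS − V_th = 2.1 − 1.3 = 0.8 V.
k_n = μ_nC_ox · (W/L) = 0.45 mA/V².
I_D = ½ k_n V_ov² = 0.5 × 0.45 × 0.8² = 0.144 mA.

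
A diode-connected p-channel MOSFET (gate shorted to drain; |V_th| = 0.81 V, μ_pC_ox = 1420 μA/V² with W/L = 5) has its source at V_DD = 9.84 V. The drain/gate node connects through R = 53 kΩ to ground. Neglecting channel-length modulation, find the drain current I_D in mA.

With gate tied to drain, V_SG = V_SD ≥ V_SG − |V_th|, so the device is in saturation.
k_p = μ_pC_ox · (W/L) = 7.1 mA/V².
KCL at the drain: ½ k_p (V_SG − |V_th|)² = (V_DD − V_SG)/R.
Let x = V_SG − 0.81. Then 188 x² + x − 9.03 = 0, giving x = 0.216 V (positive root), so V_SG = 1.03 V.
I_D = (V_DD − V_SG)/R = (9.84 − 1.03) / 53 = 0.166 mA.

I_D = 0.166 mA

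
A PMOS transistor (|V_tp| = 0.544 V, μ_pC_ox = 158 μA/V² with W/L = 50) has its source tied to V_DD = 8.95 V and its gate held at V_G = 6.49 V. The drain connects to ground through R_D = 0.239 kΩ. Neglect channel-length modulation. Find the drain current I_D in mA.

I_D = 14.5 mA

V_SG = V_DD − V_G = 8.95 − 6.49 = 2.46 V, so V_ov = 2.46 − 0.544 = 1.92 V.
k_p = μ_pC_ox · (W/L) = 7.9 mA/V².
Assume saturation: I_D = ½ k_p V_ov² = 0.5 × 7.9 × 1.92² = 14.5 mA, giving V_SD = V_DD − I_D R_D = 8.95 − 14.5 × 0.239 = 5.48 V.
V_SD = 5.48 V ≥ V_ov = 1.92 V, confirming saturation.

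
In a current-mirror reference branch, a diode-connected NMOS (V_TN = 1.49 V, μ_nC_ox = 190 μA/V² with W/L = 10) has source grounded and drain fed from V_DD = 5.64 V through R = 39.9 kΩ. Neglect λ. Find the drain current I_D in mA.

I_D = 0.0960 mA

With gate tied to drain, V_GS = V_DS ≥ V_GS − V_TN, so the device is in saturation.
k_n = μ_nC_ox · (W/L) = 1.9 mA/V².
KCL at the drain: ½ k_n (V_GS − V_TN)² = (V_DD − V_GS)/R.
Let x = V_GS − 1.49. Then 37.9 x² + x − 4.15 = 0, giving x = 0.318 V (positive root), so V_GS = 1.81 V.
I_D = (V_DD − V_GS)/R = (5.64 − 1.81) / 39.9 = 0.096 mA.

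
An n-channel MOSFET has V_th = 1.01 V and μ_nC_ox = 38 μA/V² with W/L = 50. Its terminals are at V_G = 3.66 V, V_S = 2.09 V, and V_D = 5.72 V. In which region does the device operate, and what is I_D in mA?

Saturation; I_D = 0.298 mA

V_GS = V_G − V_S = 3.66 − 2.09 = 1.57 V; V_DS = V_D − V_S = 5.72 − 2.09 = 3.63 V.
k_n = μ_nC_ox · (W/L) = 1.9 mA/V².
V_ov = V_GS − V_th = 1.57 − 1.01 = 0.56 V.
Since V_DS = 3.63 V ≥ V_ov = 0.56 V, the device is in saturation.
I_D = ½ k_n V_ov² = 0.5 × 1.9 × 0.56² = 0.298 mA.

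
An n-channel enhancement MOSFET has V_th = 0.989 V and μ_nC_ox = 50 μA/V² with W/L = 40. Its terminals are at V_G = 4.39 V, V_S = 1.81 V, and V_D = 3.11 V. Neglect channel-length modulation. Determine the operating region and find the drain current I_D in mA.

Triode; I_D = 2.45 mA

V_GS = V_G − V_S = 4.39 − 1.81 = 2.58 V; V_DS = V_D − V_S = 3.11 − 1.81 = 1.3 V.
k_n = μ_nC_ox · (W/L) = 2 mA/V².
V_ov = V_GS − V_th = 2.58 − 0.989 = 1.59 V.
Since V_DS = 1.3 V < V_ov = 1.59 V, the device is in the triode region.
I_D = k_n [V_ov · V_DS − ½ V_DS²] = 2 × [1.59 × 1.3 − 0.5 × 1.3²] = 2.45 mA.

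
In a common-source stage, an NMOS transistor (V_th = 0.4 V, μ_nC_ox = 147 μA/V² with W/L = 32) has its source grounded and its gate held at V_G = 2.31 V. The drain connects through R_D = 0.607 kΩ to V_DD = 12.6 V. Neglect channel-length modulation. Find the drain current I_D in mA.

I_D = 8.58 mA

V_GS = V_G = 2.31 V, so V_ov = 2.31 − 0.4 = 1.91 V.
k_n = μ_nC_ox · (W/L) = 4.704 mA/V².
Assume saturation: I_D = ½ k_n V_ov² = 0.5 × 4.704 × 1.91² = 8.58 mA, giving V_DS = V_DD − I_D R_D = 12.6 − 8.58 × 0.607 = 7.39 V.
V_DS = 7.39 V ≥ V_ov = 1.91 V, confirming saturation.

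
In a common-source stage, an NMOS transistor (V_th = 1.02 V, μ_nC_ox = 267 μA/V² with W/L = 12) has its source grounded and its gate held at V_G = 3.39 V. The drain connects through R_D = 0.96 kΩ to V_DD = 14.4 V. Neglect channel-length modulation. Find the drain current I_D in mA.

V_GS = V_G = 3.39 V, so V_ov = 3.39 − 1.02 = 2.37 V.
k_n = μ_nC_ox · (W/L) = 3.204 mA/V².
Assume saturation: I_D = ½ k_n V_ov² = 0.5 × 3.204 × 2.37² = 9 mA, giving V_DS = V_DD − I_D R_D = 14.4 − 9 × 0.96 = 5.76 V.
V_DS = 5.76 V ≥ V_ov = 2.37 V, confirming saturation.

I_D = 9.00 mA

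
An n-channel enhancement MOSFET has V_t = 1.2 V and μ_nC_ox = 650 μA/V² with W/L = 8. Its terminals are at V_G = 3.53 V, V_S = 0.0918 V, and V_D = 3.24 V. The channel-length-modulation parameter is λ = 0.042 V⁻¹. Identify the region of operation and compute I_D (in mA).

V_GS = V_G − V_S = 3.53 − 0.0918 = 3.44 V; V_DS = V_D − V_S = 3.24 − 0.0918 = 3.15 V.
k_n = μ_nC_ox · (W/L) = 5.2 mA/V².
V_ov = V_GS − V_t = 3.44 − 1.2 = 2.24 V.
Since V_DS = 3.15 V ≥ V_ov = 2.24 V, the device is in saturation.
I_D = ½ k_n V_ov² (1 + λ V_DS) = 0.5 × 5.2 × 2.24² × (1 + 0.042 × 3.15) = 14.7 mA.

Saturation; I_D = 14.7 mA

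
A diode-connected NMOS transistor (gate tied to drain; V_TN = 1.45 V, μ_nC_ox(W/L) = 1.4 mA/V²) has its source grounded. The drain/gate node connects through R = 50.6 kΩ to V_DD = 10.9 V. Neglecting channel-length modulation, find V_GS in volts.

V_GS = 1.95 V

With gate tied to drain, V_GS = V_DS ≥ V_GS − V_TN, so the device is in saturation.
KCL at the drain: ½ k_n (V_GS − V_TN)² = (V_DD − V_GS)/R.
Let x = V_GS − 1.45. Then 35.4 x² + x − 9.45 = 0, giving x = 0.503 V (positive root), so V_GS = 1.95 V.
I_D = (V_DD − V_GS)/R = (10.9 − 1.95) / 50.6 = 0.177 mA.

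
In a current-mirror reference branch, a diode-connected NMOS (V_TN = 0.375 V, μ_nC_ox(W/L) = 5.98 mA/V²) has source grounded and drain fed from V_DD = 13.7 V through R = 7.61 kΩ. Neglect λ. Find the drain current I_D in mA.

I_D = 1.65 mA

With gate tied to drain, V_GS = V_DS ≥ V_GS − V_TN, so the device is in saturation.
KCL at the drain: ½ k_n (V_GS − V_TN)² = (V_DD − V_GS)/R.
Let x = V_GS − 0.375. Then 22.8 x² + x − 13.32 = 0, giving x = 0.744 V (positive root), so V_GS = 1.12 V.
I_D = (V_DD − V_GS)/R = (13.7 − 1.12) / 7.61 = 1.65 mA.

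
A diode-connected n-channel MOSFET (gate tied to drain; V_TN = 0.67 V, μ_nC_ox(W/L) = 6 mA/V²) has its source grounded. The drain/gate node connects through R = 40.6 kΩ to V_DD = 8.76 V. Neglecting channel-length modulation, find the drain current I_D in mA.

With gate tied to drain, V_GS = V_DS ≥ V_GS − V_TN, so the device is in saturation.
KCL at the drain: ½ k_n (V_GS − V_TN)² = (V_DD − V_GS)/R.
Let x = V_GS − 0.67. Then 122 x² + x − 8.09 = 0, giving x = 0.254 V (positive root), so V_GS = 0.924 V.
I_D = (V_DD − V_GS)/R = (8.76 − 0.924) / 40.6 = 0.193 mA.

I_D = 0.193 mA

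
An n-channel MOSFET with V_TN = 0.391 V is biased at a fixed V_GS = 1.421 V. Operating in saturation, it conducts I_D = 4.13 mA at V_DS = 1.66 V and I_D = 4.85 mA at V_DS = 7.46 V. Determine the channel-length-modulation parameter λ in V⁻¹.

With V_GS fixed, I_D ∝ (1 + λ V_DS) in saturation, so I_D2/I_D1 = (1 + λ V_DS2)/(1 + λ V_DS1).
4.85/4.13 = 1.174 = (1 + 7.46 λ)/(1 + 1.66 λ).
Solving: λ (I_D1 V_DS2 − I_D2 V_DS1) = I_D2 − I_D1, so λ = (4.85 − 4.13) / (4.13 × 7.46 − 4.85 × 1.66) = 0.72 / 22.8 = 0.0316 V⁻¹.

λ = 0.0316 V⁻¹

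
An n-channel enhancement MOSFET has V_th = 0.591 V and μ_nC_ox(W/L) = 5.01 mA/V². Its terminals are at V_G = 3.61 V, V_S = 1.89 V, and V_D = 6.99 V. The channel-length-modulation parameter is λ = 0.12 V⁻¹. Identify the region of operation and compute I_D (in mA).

Saturation; I_D = 5.15 mA

V_GS = V_G − V_S = 3.61 − 1.89 = 1.72 V; V_DS = V_D − V_S = 6.99 − 1.89 = 5.1 V.
V_ov = V_GS − V_th = 1.72 − 0.591 = 1.13 V.
Since V_DS = 5.1 V ≥ V_ov = 1.13 V, the device is in saturation.
I_D = ½ k_n V_ov² (1 + λ V_DS) = 0.5 × 5.01 × 1.13² × (1 + 0.12 × 5.1) = 5.15 mA.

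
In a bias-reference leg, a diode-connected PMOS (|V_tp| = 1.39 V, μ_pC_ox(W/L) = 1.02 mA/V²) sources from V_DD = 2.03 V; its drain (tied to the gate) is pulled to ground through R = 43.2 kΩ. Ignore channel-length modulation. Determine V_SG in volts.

With gate tied to drain, V_SG = V_SD ≥ V_SG − |V_tp|, so the device is in saturation.
KCL at the drain: ½ k_p (V_SG − |V_tp|)² = (V_DD − V_SG)/R.
Let x = V_SG − 1.39. Then 22 x² + x − 0.64 = 0, giving x = 0.149 V (positive root), so V_SG = 1.54 V.
I_D = (V_DD − V_SG)/R = (2.03 − 1.54) / 43.2 = 0.0114 mA.

V_SG = 1.54 V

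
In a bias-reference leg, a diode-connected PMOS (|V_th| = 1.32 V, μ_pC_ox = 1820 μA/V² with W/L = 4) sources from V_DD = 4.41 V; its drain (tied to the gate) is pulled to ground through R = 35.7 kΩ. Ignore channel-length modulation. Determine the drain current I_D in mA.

With gate tied to drain, V_SG = V_SD ≥ V_SG − |V_th|, so the device is in saturation.
k_p = μ_pC_ox · (W/L) = 7.28 mA/V².
KCL at the drain: ½ k_p (V_SG − |V_th|)² = (V_DD − V_SG)/R.
Let x = V_SG − 1.32. Then 130 x² + x − 3.09 = 0, giving x = 0.15 V (positive root), so V_SG = 1.47 V.
I_D = (V_DD − V_SG)/R = (4.41 − 1.47) / 35.7 = 0.0823 mA.

I_D = 0.0823 mA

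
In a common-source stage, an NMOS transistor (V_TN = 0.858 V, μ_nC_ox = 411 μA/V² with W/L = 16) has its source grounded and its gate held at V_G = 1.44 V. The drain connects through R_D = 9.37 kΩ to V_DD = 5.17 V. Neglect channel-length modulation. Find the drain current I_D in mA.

V_GS = V_G = 1.44 V, so V_ov = 1.44 − 0.858 = 0.582 V.
k_n = μ_nC_ox · (W/L) = 6.576 mA/V².
Assume saturation: I_D = ½ k_n V_ov² = 0.5 × 6.576 × 0.582² = 1.11 mA, giving V_DS = V_DD − I_D R_D = 5.17 − 1.11 × 9.37 = -5.27 V.
But -5.27 V < V_ov = 0.582 V, so the device is actually in triode.
In triode I_D = k_n[V_ov V_DS − ½ V_DS²] and I_D = (V_DD − V_DS)/R_D. Equating: 30.8 V_DS² − 36.86 V_DS + 5.17 = 0, giving V_DS = 0.162 V (the root below V_ov).
I_D = (5.17 − 0.162) / 9.37 = 0.534 mA.

I_D = 0.534 mA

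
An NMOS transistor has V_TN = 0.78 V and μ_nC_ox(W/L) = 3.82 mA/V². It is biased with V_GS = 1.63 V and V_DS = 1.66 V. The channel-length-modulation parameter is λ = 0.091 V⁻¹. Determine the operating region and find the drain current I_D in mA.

Saturation; I_D = 1.59 mA

V_ov = V_GS − V_TN = 1.63 − 0.78 = 0.85 V.
Since V_DS = 1.66 V ≥ V_ov = 0.85 V, the device is in saturation.
I_D = ½ k_n V_ov² (1 + λ V_DS) = 0.5 × 3.82 × 0.85² × (1 + 0.091 × 1.66) = 1.59 mA.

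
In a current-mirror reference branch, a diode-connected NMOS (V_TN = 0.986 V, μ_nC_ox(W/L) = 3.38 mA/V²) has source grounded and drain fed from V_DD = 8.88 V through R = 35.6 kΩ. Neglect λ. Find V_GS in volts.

V_GS = 1.34 V

With gate tied to drain, V_GS = V_DS ≥ V_GS − V_TN, so the device is in saturation.
KCL at the drain: ½ k_n (V_GS − V_TN)² = (V_DD − V_GS)/R.
Let x = V_GS − 0.986. Then 60.2 x² + x − 7.894 = 0, giving x = 0.354 V (positive root), so V_GS = 1.34 V.
I_D = (V_DD − V_GS)/R = (8.88 − 1.34) / 35.6 = 0.212 mA.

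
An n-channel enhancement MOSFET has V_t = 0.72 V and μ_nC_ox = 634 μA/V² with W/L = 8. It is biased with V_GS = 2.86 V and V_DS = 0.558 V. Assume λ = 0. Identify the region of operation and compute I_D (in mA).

Triode; I_D = 5.27 mA

k_n = μ_nC_ox · (W/L) = 5.072 mA/V².
V_ov = V_GS − V_t = 2.86 − 0.72 = 2.14 V.
Since V_DS = 0.558 V < V_ov = 2.14 V, the device is in the triode region.
I_D = k_n [V_ov · V_DS − ½ V_DS²] = 5.072 × [2.14 × 0.558 − 0.5 × 0.558²] = 5.27 mA.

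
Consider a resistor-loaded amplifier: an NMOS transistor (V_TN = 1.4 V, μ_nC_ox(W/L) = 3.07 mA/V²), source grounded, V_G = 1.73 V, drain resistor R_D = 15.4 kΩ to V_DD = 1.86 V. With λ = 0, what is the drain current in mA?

I_D = 0.112 mA

V_GS = V_G = 1.73 V, so V_ov = 1.73 − 1.4 = 0.33 V.
Assume saturation: I_D = ½ k_n V_ov² = 0.5 × 3.07 × 0.33² = 0.167 mA, giving V_DS = V_DD − I_D R_D = 1.86 − 0.167 × 15.4 = -0.714 V.
But -0.714 V < V_ov = 0.33 V, so the device is actually in triode.
In triode I_D = k_n[V_ov V_DS − ½ V_DS²] and I_D = (V_DD − V_DS)/R_D. Equating: 23.6 V_DS² − 16.6 V_DS + 1.86 = 0, giving V_DS = 0.14 V (the root below V_ov).
I_D = (1.86 − 0.14) / 15.4 = 0.112 mA.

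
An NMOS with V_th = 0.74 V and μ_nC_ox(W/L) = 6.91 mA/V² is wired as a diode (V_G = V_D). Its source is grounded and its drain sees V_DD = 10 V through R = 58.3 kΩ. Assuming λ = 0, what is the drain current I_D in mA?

I_D = 0.155 mA

With gate tied to drain, V_GS = V_DS ≥ V_GS − V_th, so the device is in saturation.
KCL at the drain: ½ k_n (V_GS − V_th)² = (V_DD − V_GS)/R.
Let x = V_GS − 0.74. Then 201 x² + x − 9.26 = 0, giving x = 0.212 V (positive root), so V_GS = 0.952 V.
I_D = (V_DD − V_GS)/R = (10 − 0.952) / 58.3 = 0.155 mA.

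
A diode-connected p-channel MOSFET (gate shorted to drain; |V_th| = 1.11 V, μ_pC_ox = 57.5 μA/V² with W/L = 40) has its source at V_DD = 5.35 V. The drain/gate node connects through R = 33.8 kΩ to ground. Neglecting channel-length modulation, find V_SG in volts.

With gate tied to drain, V_SG = V_SD ≥ V_SG − |V_th|, so the device is in saturation.
k_p = μ_pC_ox · (W/L) = 2.3 mA/V².
KCL at the drain: ½ k_p (V_SG − |V_th|)² = (V_DD − V_SG)/R.
Let x = V_SG − 1.11. Then 38.9 x² + x − 4.24 = 0, giving x = 0.318 V (positive root), so V_SG = 1.43 V.
I_D = (V_DD − V_SG)/R = (5.35 − 1.43) / 33.8 = 0.116 mA.

V_SG = 1.43 V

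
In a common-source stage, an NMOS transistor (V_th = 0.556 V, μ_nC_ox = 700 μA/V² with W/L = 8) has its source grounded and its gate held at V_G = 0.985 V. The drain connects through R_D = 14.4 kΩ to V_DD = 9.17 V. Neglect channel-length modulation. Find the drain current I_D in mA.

I_D = 0.515 mA

V_GS = V_G = 0.985 V, so V_ov = 0.985 − 0.556 = 0.429 V.
k_n = μ_nC_ox · (W/L) = 5.6 mA/V².
Assume saturation: I_D = ½ k_n V_ov² = 0.5 × 5.6 × 0.429² = 0.515 mA, giving V_DS = V_DD − I_D R_D = 9.17 − 0.515 × 14.4 = 1.75 V.
V_DS = 1.75 V ≥ V_ov = 0.429 V, confirming saturation.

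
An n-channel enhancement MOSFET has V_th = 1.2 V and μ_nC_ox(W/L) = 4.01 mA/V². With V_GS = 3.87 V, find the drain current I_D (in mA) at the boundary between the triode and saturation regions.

I_D = 14.3 mA

At the boundary V_DS = V_ov = V_GS − V_th = 3.87 − 1.2 = 2.67 V.
I_D = ½ k_n V_ov² = 0.5 × 4.01 × 2.67² = 14.3 mA.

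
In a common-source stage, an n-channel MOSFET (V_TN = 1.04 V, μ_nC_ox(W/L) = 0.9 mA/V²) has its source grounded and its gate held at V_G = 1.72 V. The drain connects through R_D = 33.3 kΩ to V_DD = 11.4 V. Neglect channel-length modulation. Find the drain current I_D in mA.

I_D = 0.208 mA

V_GS = V_G = 1.72 V, so V_ov = 1.72 − 1.04 = 0.68 V.
Assume saturation: I_D = ½ k_n V_ov² = 0.5 × 0.9 × 0.68² = 0.208 mA, giving V_DS = V_DD − I_D R_D = 11.4 − 0.208 × 33.3 = 4.47 V.
V_DS = 4.47 V ≥ V_ov = 0.68 V, confirming saturation.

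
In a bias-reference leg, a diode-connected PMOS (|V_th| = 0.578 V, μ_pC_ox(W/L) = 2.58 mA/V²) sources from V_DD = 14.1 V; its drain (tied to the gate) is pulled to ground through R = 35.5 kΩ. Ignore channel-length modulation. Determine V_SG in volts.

With gate tied to drain, V_SG = V_SD ≥ V_SG − |V_th|, so the device is in saturation.
KCL at the drain: ½ k_p (V_SG − |V_th|)² = (V_DD − V_SG)/R.
Let x = V_SG − 0.578. Then 45.8 x² + x − 13.52 = 0, giving x = 0.533 V (positive root), so V_SG = 1.11 V.
I_D = (V_DD − V_SG)/R = (14.1 − 1.11) / 35.5 = 0.366 mA.

V_SG = 1.11 V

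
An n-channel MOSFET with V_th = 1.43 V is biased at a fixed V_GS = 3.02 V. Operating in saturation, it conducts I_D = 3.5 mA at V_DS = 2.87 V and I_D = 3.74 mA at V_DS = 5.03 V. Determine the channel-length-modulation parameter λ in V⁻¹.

With V_GS fixed, I_D ∝ (1 + λ V_DS) in saturation, so I_D2/I_D1 = (1 + λ V_DS2)/(1 + λ V_DS1).
3.74/3.5 = 1.069 = (1 + 5.03 λ)/(1 + 2.87 λ).
Solving: λ (I_D1 V_DS2 − I_D2 V_DS1) = I_D2 − I_D1, so λ = (3.74 − 3.5) / (3.5 × 5.03 − 3.74 × 2.87) = 0.24 / 6.87 = 0.0349 V⁻¹.

λ = 0.0349 V⁻¹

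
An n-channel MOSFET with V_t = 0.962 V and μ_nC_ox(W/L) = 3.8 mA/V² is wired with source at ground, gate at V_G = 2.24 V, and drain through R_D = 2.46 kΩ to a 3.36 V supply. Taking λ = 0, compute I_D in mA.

V_GS = V_G = 2.24 V, so V_ov = 2.24 − 0.962 = 1.28 V.
Assume saturation: I_D = ½ k_n V_ov² = 0.5 × 3.8 × 1.28² = 3.1 mA, giving V_DS = V_DD − I_D R_D = 3.36 − 3.1 × 2.46 = -4.27 V.
But -4.27 V < V_ov = 1.28 V, so the device is actually in triode.
In triode I_D = k_n[V_ov V_DS − ½ V_DS²] and I_D = (V_DD − V_DS)/R_D. Equating: 4.67 V_DS² − 12.95 V_DS + 3.36 = 0, giving V_DS = 0.29 V (the root below V_ov).
I_D = (3.36 − 0.29) / 2.46 = 1.25 mA.

I_D = 1.25 mA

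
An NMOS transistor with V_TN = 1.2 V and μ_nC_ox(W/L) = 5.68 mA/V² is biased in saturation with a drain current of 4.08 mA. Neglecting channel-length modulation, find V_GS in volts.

In saturation I_D = ½ k_n (V_GS − V_TN)², so V_GS − V_TN = √(2 I_D / k_n) = √(2 × 4.08 / 5.68) = 1.2 V.
V_GS = 1.2 + 1.2 = 2.4 V.

V_GS = 2.40 V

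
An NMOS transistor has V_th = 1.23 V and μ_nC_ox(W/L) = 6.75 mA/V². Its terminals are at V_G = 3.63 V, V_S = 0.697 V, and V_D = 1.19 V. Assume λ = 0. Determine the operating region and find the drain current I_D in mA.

V_GS = V_G − V_S = 3.63 − 0.697 = 2.93 V; V_DS = V_D − V_S = 1.19 − 0.697 = 0.493 V.
V_ov = V_GS − V_th = 2.93 − 1.23 = 1.7 V.
Since V_DS = 0.493 V < V_ov = 1.7 V, the device is in the triode region.
I_D = k_n [V_ov · V_DS − ½ V_DS²] = 6.75 × [1.7 × 0.493 − 0.5 × 0.493²] = 4.85 mA.

Triode; I_D = 4.85 mA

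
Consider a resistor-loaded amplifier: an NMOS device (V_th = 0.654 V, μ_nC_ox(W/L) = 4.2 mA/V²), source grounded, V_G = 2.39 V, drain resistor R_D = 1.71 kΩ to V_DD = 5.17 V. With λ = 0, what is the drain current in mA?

V_GS = V_G = 2.39 V, so V_ov = 2.39 − 0.654 = 1.74 V.
Assume saturation: I_D = ½ k_n V_ov² = 0.5 × 4.2 × 1.74² = 6.33 mA, giving V_DS = V_DD − I_D R_D = 5.17 − 6.33 × 1.71 = -5.65 V.
But -5.65 V < V_ov = 1.74 V, so the device is actually in triode.
In triode I_D = k_n[V_ov V_DS − ½ V_DS²] and I_D = (V_DD − V_DS)/R_D. Equating: 3.59 V_DS² − 13.47 V_DS + 5.17 = 0, giving V_DS = 0.434 V (the root below V_ov).
I_D = (5.17 − 0.434) / 1.71 = 2.77 mA.

I_D = 2.77 mA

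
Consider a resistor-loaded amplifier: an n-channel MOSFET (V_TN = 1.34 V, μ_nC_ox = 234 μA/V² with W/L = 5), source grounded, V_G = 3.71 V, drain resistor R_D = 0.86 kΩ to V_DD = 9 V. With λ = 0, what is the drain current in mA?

V_GS = V_G = 3.71 V, so V_ov = 3.71 − 1.34 = 2.37 V.
k_n = μ_nC_ox · (W/L) = 1.17 mA/V².
Assume saturation: I_D = ½ k_n V_ov² = 0.5 × 1.17 × 2.37² = 3.29 mA, giving V_DS = V_DD − I_D R_D = 9 − 3.29 × 0.86 = 6.17 V.
V_DS = 6.17 V ≥ V_ov = 2.37 V, confirming saturation.

I_D = 3.29 mA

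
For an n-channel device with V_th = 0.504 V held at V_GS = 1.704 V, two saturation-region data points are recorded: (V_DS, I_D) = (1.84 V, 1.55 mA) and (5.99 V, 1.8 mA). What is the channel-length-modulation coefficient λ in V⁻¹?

With V_GS fixed, I_D ∝ (1 + λ V_DS) in saturation, so I_D2/I_D1 = (1 + λ V_DS2)/(1 + λ V_DS1).
1.8/1.55 = 1.161 = (1 + 5.99 λ)/(1 + 1.84 λ).
Solving: λ (I_D1 V_DS2 − I_D2 V_DS1) = I_D2 − I_D1, so λ = (1.8 − 1.55) / (1.55 × 5.99 − 1.8 × 1.84) = 0.25 / 5.97 = 0.0419 V⁻¹.

λ = 0.0419 V⁻¹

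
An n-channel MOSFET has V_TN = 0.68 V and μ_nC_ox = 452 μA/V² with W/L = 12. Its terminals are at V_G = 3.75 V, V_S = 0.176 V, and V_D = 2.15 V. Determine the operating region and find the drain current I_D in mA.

V_GS = V_G − V_S = 3.75 − 0.176 = 3.57 V; V_DS = V_D − V_S = 2.15 − 0.176 = 1.97 V.
k_n = μ_nC_ox · (W/L) = 5.424 mA/V².
V_ov = V_GS − V_TN = 3.57 − 0.68 = 2.89 V.
Since V_DS = 1.97 V < V_ov = 2.89 V, the device is in the triode region.
I_D = k_n [V_ov · V_DS − ½ V_DS²] = 5.424 × [2.89 × 1.97 − 0.5 × 1.97²] = 20.4 mA.

Triode; I_D = 20.4 mA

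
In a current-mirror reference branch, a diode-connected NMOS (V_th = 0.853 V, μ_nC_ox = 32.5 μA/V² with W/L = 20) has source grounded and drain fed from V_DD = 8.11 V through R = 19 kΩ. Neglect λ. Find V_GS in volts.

V_GS = 1.86 V

With gate tied to drain, V_GS = V_DS ≥ V_GS − V_th, so the device is in saturation.
k_n = μ_nC_ox · (W/L) = 0.65 mA/V².
KCL at the drain: ½ k_n (V_GS − V_th)² = (V_DD − V_GS)/R.
Let x = V_GS − 0.853. Then 6.17 x² + x − 7.257 = 0, giving x = 1.01 V (positive root), so V_GS = 1.86 V.
I_D = (V_DD − V_GS)/R = (8.11 − 1.86) / 19 = 0.329 mA.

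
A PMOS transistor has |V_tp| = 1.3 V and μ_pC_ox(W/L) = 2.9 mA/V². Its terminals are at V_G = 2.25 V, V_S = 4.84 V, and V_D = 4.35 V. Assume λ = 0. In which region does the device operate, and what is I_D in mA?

Triode; I_D = 1.48 mA

V_SG = V_S − V_G = 4.84 − 2.25 = 2.59 V; V_SD = V_S − V_D = 4.84 − 4.35 = 0.49 V.
V_ov = V_SG − |V_tp| = 2.59 − 1.3 = 1.29 V.
Since V_SD = 0.49 V < V_ov = 1.29 V, the device is in the triode region.
I_D = k_p [V_ov · V_SD − ½ V_SD²] = 2.9 × [1.29 × 0.49 − 0.5 × 0.49²] = 1.48 mA.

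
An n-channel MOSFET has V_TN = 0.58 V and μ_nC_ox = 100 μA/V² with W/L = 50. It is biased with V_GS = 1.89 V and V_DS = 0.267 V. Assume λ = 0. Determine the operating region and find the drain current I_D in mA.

k_n = μ_nC_ox · (W/L) = 5 mA/V².
V_ov = V_GS − V_TN = 1.89 − 0.58 = 1.31 V.
Since V_DS = 0.267 V < V_ov = 1.31 V, the device is in the triode region.
I_D = k_n [V_ov · V_DS − ½ V_DS²] = 5 × [1.31 × 0.267 − 0.5 × 0.267²] = 1.57 mA.

Triode; I_D = 1.57 mA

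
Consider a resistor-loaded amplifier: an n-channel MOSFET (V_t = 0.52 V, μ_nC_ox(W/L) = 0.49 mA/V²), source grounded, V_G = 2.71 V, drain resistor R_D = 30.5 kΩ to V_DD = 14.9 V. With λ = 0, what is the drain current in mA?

I_D = 0.472 mA

V_GS = V_G = 2.71 V, so V_ov = 2.71 − 0.52 = 2.19 V.
Assume saturation: I_D = ½ k_n V_ov² = 0.5 × 0.49 × 2.19² = 1.18 mA, giving V_DS = V_DD − I_D R_D = 14.9 − 1.18 × 30.5 = -20.9 V.
But -20.9 V < V_ov = 2.19 V, so the device is actually in triode.
In triode I_D = k_n[V_ov V_DS − ½ V_DS²] and I_D = (V_DD − V_DS)/R_D. Equating: 7.47 V_DS² − 33.73 V_DS + 14.9 = 0, giving V_DS = 0.496 V (the root below V_ov).
I_D = (14.9 − 0.496) / 30.5 = 0.472 mA.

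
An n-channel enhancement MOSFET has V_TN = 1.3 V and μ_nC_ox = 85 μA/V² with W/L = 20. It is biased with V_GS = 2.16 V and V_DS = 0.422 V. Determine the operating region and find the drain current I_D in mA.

k_n = μ_nC_ox · (W/L) = 1.7 mA/V².
V_ov = V_GS − V_TN = 2.16 − 1.3 = 0.86 V.
Since V_DS = 0.422 V < V_ov = 0.86 V, the device is in the triode region.
I_D = k_n [V_ov · V_DS − ½ V_DS²] = 1.7 × [0.86 × 0.422 − 0.5 × 0.422²] = 0.466 mA.

Triode; I_D = 0.466 mA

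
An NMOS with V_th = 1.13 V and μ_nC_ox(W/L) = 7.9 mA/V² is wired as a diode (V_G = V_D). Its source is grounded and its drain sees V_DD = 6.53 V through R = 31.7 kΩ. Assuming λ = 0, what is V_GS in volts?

With gate tied to drain, V_GS = V_DS ≥ V_GS − V_th, so the device is in saturation.
KCL at the drain: ½ k_n (V_GS − V_th)² = (V_DD − V_GS)/R.
Let x = V_GS − 1.13. Then 125 x² + x − 5.4 = 0, giving x = 0.204 V (positive root), so V_GS = 1.33 V.
I_D = (V_DD − V_GS)/R = (6.53 − 1.33) / 31.7 = 0.164 mA.

V_GS = 1.33 V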